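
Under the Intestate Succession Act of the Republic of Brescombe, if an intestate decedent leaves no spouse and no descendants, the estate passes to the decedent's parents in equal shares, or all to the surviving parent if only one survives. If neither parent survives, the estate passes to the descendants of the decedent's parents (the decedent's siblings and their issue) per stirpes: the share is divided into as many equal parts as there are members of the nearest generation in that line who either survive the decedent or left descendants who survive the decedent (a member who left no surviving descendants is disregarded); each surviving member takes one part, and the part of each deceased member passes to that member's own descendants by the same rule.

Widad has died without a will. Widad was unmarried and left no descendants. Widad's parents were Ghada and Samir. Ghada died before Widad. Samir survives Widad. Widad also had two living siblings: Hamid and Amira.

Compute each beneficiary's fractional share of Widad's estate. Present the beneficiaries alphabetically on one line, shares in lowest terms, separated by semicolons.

Samir 1

Only one parent, Samir, survives, so Samir takes the entire estate. The siblings take nothing because a surviving parent has priority.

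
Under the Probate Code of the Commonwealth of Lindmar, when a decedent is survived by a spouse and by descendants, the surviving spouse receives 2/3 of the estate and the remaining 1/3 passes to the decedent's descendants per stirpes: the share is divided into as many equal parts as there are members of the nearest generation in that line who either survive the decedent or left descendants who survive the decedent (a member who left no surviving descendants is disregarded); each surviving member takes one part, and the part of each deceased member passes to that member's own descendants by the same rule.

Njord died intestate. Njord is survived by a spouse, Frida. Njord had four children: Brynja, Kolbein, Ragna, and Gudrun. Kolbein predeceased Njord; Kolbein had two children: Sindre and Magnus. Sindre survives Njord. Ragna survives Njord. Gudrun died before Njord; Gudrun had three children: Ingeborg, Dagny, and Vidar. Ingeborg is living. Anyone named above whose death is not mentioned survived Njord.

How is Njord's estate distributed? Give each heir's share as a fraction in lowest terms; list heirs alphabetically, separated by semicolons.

Brynja 1/12; Dagny 1/36; Frida 2/3; Ingeborg 1/36; Magnus 1/24; Ragna 1/12; Sindre 1/24; Vidar 1/36

Frida, as surviving spouse, takes 2/3.
The remaining 1/3 passes to Njord's descendants per stirpes.
The 1/3 is divided into 4 equal shares of 1/12 among Brynja, Kolbein, Ragna, Gudrun.
Brynja is living and takes 1/12.
Kolbein predeceased; the 1/12 allotted to Kolbein's branch passes to Kolbein's issue by representation.
The 1/12 is divided into 2 equal shares of 1/24 among Sindre, Magnus.
Sindre is living and takes 1/24.
Magnus is living and takes 1/24.
Ragna is living and takes 1/12.
Gudrun predeceased; the 1/12 allotted to Gudrun's branch passes to Gudrun's issue by representation.
The 1/12 is divided into 3 equal shares of 1/36 among Ingeborg, Dagny, Vidar.
Ingeborg is living and takes 1/36.
Dagny is living and takes 1/36.
Vidar is living and takes 1/36.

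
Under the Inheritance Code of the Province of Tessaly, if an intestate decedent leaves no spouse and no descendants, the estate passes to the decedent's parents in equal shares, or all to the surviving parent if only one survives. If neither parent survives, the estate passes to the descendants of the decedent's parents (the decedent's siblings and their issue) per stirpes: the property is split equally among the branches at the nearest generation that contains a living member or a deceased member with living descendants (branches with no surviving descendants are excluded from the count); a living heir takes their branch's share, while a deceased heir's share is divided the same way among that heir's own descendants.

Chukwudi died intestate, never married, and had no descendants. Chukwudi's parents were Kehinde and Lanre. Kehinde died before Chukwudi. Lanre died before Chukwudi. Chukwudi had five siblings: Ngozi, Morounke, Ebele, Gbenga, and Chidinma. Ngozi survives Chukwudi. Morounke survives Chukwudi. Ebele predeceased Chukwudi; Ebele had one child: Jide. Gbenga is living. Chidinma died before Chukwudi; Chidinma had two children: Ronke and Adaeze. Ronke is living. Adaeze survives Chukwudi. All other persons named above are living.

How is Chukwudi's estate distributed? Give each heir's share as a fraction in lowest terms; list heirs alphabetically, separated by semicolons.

Adaeze 1/10; Gbenga 1/5; Jide 1/5; Morounke 1/5; Ngozi 1/5; Ronke 1/10

Neither parent survives and there are no descendants, so the estate passes to Chukwudi's siblings and their issue per stirpes.
The estate is divided into 5 equal shares of 1/5 among Ngozi, Morounke, Ebele, Gbenga, Chidinma.
Ngozi is living and takes 1/5.
Morounke is living and takes 1/5.
Ebele predeceased; the 1/5 allotted to Ebele's branch passes to Ebele's issue by representation.
Jide is the sole taker at this level and receives the full 1/5.
Gbenga is living and takes 1/5.
Chidinma predeceased; the 1/5 allotted to Chidinma's branch passes to Chidinma's issue by representation.
The 1/5 is divided into 2 equal shares of 1/10 among Ronke, Adaeze.
Ronke is living and takes 1/10.
Adaeze is living and takes 1/10.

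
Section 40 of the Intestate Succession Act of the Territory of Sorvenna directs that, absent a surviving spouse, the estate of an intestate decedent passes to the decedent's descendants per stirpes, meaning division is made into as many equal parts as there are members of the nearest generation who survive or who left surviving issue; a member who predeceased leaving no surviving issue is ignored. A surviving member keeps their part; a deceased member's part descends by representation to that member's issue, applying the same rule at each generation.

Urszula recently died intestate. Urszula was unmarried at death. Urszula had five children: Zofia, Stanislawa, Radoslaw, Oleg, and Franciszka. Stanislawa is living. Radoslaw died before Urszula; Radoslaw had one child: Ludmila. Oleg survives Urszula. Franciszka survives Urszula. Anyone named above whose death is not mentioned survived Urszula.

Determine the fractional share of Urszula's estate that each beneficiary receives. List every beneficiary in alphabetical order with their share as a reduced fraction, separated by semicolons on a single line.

Franciszka 1/5; Ludmila 1/5; Oleg 1/5; Stanislawa 1/5; Zofia 1/5

There is no surviving spouse, so the entire estate passes to Urszula's descendants per stirpes.
The estate is divided into 5 equal shares of 1/5 among Zofia, Stanislawa, Radoslaw, Oleg, Franciszka.
Zofia is living and takes 1/5.
Stanislawa is living and takes 1/5.
Radoslaw predeceased; the 1/5 allotted to Radoslaw's branch passes to Radoslaw's issue by representation.
Ludmila is the sole taker at this level and receives the full 1/5.
Oleg is living and takes 1/5.
Franciszka is living and takes 1/5.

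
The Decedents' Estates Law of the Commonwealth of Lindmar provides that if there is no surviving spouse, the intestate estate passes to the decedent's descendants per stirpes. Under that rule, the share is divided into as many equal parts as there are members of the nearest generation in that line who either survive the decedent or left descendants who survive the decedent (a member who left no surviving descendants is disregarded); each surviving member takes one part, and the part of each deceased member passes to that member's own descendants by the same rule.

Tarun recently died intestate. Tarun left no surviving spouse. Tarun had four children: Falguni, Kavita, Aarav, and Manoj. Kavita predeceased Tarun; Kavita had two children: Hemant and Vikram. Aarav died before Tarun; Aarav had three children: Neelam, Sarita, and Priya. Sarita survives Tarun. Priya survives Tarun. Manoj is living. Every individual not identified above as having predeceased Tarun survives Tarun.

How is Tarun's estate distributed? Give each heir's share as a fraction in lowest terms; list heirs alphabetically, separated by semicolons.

There is no surviving spouse, so the entire estate passes to Tarun's descendants per stirpes.
The estate is divided into 4 equal shares of 1/4 among Falguni, Kavita, Aarav, Manoj.
Falguni is living and takes 1/4.
Kavita predeceased; the 1/4 allotted to Kavita's branch passes to Kavita's issue by representation.
The 1/4 is divided into 2 equal shares of 1/8 among Hemant, Vikram.
Hemant is living and takes 1/8.
Vikram is living and takes 1/8.
Aarav predeceased; the 1/4 allotted to Aarav's branch passes to Aarav's issue by representation.
The 1/4 is divided into 3 equal shares of 1/12 among Neelam, Sarita, Priya.
Neelam is living and takes 1/12.
Sarita is living and takes 1/12.
Priya is living and takes 1/12.
Manoj is living and takes 1/4.

Falguni 1/4; Hemant 1/8; Manoj 1/4; Neelam 1/12; Priya 1/12; Sarita 1/12; Vikram 1/8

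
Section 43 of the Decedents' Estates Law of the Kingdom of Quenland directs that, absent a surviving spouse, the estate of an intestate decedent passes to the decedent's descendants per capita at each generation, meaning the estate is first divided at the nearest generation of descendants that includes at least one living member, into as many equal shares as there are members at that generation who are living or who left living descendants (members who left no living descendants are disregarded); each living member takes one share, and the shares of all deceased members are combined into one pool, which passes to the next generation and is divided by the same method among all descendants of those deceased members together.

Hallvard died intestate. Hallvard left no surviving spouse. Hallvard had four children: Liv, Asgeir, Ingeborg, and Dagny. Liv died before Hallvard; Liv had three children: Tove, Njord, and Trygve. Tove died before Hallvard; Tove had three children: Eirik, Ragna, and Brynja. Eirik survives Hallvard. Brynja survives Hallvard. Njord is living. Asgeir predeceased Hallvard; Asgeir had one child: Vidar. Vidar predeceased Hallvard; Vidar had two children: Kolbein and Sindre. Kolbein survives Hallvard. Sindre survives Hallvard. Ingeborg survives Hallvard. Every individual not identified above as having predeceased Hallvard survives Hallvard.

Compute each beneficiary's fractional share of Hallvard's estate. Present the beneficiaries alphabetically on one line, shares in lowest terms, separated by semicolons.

There is no surviving spouse, so the entire estate passes to Hallvard's descendants per capita at each generation.
At generation 1 (Liv, Asgeir, Ingeborg, Dagny) there are 4 shares of (1)/4 = 1/4 each.
Living: Ingeborg and Dagny — each takes 1/4.
Deceased: Liv and Asgeir. Their combined 1/2 is pooled and carried to generation 2.
At generation 2 (Tove, Njord, Trygve, Vidar) there are 4 shares of (1/2)/4 = 1/8 each.
Living: Njord and Trygve — each takes 1/8.
Deceased: Tove and Vidar. Their combined 1/4 is pooled and carried to generation 3.
At generation 3 (Eirik, Ragna, Brynja, Kolbein, Sindre) there are 5 shares of (1/4)/5 = 1/20 each.
Living: Eirik, Ragna, Brynja, Kolbein, and Sindre — each takes 1/20.

Brynja 1/20; Dagny 1/4; Eirik 1/20; Ingeborg 1/4; Kolbein 1/20; Njord 1/8; Ragna 1/20; Sindre 1/20; Trygve 1/8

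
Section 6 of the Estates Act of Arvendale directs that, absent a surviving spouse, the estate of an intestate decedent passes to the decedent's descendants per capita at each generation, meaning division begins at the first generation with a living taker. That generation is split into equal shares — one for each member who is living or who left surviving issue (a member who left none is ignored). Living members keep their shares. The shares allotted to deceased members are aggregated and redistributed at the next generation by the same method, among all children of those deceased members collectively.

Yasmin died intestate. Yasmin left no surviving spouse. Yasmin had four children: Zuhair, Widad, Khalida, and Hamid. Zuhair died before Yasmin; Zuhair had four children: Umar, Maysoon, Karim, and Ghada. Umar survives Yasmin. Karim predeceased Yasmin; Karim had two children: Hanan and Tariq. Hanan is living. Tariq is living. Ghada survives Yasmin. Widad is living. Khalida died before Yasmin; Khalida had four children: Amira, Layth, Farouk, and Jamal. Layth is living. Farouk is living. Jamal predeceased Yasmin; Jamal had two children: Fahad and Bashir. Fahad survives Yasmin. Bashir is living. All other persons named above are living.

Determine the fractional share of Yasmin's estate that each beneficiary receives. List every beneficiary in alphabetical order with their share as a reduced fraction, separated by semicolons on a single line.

There is no surviving spouse, so the entire estate passes to Yasmin's descendants per capita at each generation.
At generation 1 (Zuhair, Widad, Khalida, Hamid) there are 4 shares of (1)/4 = 1/4 each.
Living: Widad and Hamid — each takes 1/4.
Deceased: Zuhair and Khalida. Their combined 1/2 is pooled and carried to generation 2.
At generation 2 (Umar, Maysoon, Karim, Ghada, Amira, Layth, Farouk, Jamal) there are 8 shares of (1/2)/8 = 1/16 each.
Living: Umar, Maysoon, Ghada, Amira, Layth, and Farouk — each takes 1/16.
Deceased: Karim and Jamal. Their combined 1/8 is pooled and carried to generation 3.
At generation 3 (Hanan, Tariq, Fahad, Bashir) there are 4 shares of (1/8)/4 = 1/32 each.
Living: Hanan, Tariq, Fahad, and Bashir — each takes 1/32.

Amira 1/16; Bashir 1/32; Fahad 1/32; Farouk 1/16; Ghada 1/16; Hamid 1/4; Hanan 1/32; Layth 1/16; Maysoon 1/16; Tariq 1/32; Umar 1/16; Widad 1/4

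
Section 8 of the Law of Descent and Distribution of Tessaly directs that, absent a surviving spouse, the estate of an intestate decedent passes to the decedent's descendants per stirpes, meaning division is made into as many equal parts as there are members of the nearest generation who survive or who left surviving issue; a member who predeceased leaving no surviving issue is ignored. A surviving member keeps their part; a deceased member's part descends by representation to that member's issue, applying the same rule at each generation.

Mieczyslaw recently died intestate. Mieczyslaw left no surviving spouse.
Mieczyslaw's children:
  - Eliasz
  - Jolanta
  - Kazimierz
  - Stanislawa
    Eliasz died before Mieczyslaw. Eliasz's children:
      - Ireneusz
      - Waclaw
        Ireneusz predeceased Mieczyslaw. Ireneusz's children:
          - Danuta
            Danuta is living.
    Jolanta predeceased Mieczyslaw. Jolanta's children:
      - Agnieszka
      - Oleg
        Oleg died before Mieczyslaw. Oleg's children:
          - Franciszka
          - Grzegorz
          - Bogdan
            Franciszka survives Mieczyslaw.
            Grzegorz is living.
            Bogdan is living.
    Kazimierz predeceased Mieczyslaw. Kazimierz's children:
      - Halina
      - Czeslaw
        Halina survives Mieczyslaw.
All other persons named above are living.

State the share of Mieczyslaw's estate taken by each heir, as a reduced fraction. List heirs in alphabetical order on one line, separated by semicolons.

There is no surviving spouse, so the entire estate passes to Mieczyslaw's descendants per stirpes.
The estate is divided into 4 equal shares of 1/4 among Eliasz, Jolanta, Kazimierz, Stanislawa.
Eliasz predeceased; the 1/4 allotted to Eliasz's branch passes to Eliasz's issue by representation.
The 1/4 is divided into 2 equal shares of 1/8 among Ireneusz, Waclaw.
Ireneusz predeceased; the 1/8 allotted to Ireneusz's branch passes to Ireneusz's issue by representation.
Danuta is the sole taker at this level and receives the full 1/8.
Waclaw is living and takes 1/8.
Jolanta predeceased; the 1/4 allotted to Jolanta's branch passes to Jolanta's issue by representation.
The 1/4 is divided into 2 equal shares of 1/8 among Agnieszka, Oleg.
Agnieszka is living and takes 1/8.
Oleg predeceased; the 1/8 allotted to Oleg's branch passes to Oleg's issue by representation.
The 1/8 is divided into 3 equal shares of 1/24 among Franciszka, Grzegorz, Bogdan.
Franciszka is living and takes 1/24.
Grzegorz is living and takes 1/24.
Bogdan is living and takes 1/24.
Kazimierz predeceased; the 1/4 allotted to Kazimierz's branch passes to Kazimierz's issue by representation.
The 1/4 is divided into 2 equal shares of 1/8 among Halina, Czeslaw.
Halina is living and takes 1/8.
Czeslaw is living and takes 1/8.
Stanislawa is living and takes 1/4.

Agnieszka 1/8; Bogdan 1/24; Czeslaw 1/8; Danuta 1/8; Franciszka 1/24; Grzegorz 1/24; Halina 1/8; Stanislawa 1/4; Waclaw 1/8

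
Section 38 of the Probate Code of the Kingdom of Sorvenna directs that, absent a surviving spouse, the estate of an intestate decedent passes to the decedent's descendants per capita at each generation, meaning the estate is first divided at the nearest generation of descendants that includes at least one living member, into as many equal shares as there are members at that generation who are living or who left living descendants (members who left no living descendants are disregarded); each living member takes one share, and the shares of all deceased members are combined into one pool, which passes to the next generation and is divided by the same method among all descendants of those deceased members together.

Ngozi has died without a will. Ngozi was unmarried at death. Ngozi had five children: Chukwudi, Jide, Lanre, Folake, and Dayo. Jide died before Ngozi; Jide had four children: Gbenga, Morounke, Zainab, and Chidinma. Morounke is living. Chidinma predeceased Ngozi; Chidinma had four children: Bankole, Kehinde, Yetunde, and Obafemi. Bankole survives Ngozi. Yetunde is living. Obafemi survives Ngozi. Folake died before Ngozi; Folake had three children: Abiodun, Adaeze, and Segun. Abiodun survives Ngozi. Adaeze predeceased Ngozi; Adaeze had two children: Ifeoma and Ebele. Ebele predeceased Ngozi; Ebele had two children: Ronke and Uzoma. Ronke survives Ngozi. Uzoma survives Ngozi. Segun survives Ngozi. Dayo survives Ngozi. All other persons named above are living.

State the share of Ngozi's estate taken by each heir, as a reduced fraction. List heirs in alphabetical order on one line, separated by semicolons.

Abiodun 2/35; Bankole 2/105; Chukwudi 1/5; Dayo 1/5; Gbenga 2/35; Ifeoma 2/105; Kehinde 2/105; Lanre 1/5; Morounke 2/35; Obafemi 2/105; Ronke 1/105; Segun 2/35; Uzoma 1/105; Yetunde 2/105; Zainab 2/35

There is no surviving spouse, so the entire estate passes to Ngozi's descendants per capita at each generation.
At generation 1 (Chukwudi, Jide, Lanre, Folake, Dayo) there are 5 shares of (1)/5 = 1/5 each.
Living: Chukwudi, Lanre, and Dayo — each takes 1/5.
Deceased: Jide and Folake. Their combined 2/5 is pooled and carried to generation 2.
At generation 2 (Gbenga, Morounke, Zainab, Chidinma, Abiodun, Adaeze, Segun) there are 7 shares of (2/5)/7 = 2/35 each.
Living: Gbenga, Morounke, Zainab, Abiodun, and Segun — each takes 2/35.
Deceased: Chidinma and Adaeze. Their combined 4/35 is pooled and carried to generation 3.
At generation 3 (Bankole, Kehinde, Yetunde, Obafemi, Ifeoma, Ebele) there are 6 shares of (4/35)/6 = 2/105 each.
Living: Bankole, Kehinde, Yetunde, Obafemi, and Ifeoma — each takes 2/105.
Deceased: Ebele. That 2/105 share is carried to generation 4.
At generation 4 (Ronke, Uzoma) there are 2 shares of (2/105)/2 = 1/105 each.
Living: Ronke and Uzoma — each takes 1/105.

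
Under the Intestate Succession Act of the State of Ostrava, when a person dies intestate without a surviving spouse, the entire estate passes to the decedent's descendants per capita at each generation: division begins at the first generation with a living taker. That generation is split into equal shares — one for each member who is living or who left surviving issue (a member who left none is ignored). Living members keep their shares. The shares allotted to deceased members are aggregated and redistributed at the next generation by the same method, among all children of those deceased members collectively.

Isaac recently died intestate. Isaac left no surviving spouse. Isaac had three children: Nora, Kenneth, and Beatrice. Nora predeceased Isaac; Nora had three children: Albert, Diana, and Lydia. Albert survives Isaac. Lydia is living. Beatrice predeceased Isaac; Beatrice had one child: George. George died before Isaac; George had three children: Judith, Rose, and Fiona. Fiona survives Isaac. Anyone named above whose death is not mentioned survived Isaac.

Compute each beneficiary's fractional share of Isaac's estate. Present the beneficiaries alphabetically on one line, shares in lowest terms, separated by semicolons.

Albert 1/6; Diana 1/6; Fiona 1/18; Judith 1/18; Kenneth 1/3; Lydia 1/6; Rose 1/18

There is no surviving spouse, so the entire estate passes to Isaac's descendants per capita at each generation.
At generation 1 (Nora, Kenneth, Beatrice) there are 3 shares of (1)/3 = 1/3 each.
Living: Kenneth — each takes 1/3.
Deceased: Nora and Beatrice. Their combined 2/3 is pooled and carried to generation 2.
At generation 2 (Albert, Diana, Lydia, George) there are 4 shares of (2/3)/4 = 1/6 each.
Living: Albert, Diana, and Lydia — each takes 1/6.
Deceased: George. That 1/6 share is carried to generation 3.
At generation 3 (Judith, Rose, Fiona) there are 3 shares of (1/6)/3 = 1/18 each.
Living: Judith, Rose, and Fiona — each takes 1/18.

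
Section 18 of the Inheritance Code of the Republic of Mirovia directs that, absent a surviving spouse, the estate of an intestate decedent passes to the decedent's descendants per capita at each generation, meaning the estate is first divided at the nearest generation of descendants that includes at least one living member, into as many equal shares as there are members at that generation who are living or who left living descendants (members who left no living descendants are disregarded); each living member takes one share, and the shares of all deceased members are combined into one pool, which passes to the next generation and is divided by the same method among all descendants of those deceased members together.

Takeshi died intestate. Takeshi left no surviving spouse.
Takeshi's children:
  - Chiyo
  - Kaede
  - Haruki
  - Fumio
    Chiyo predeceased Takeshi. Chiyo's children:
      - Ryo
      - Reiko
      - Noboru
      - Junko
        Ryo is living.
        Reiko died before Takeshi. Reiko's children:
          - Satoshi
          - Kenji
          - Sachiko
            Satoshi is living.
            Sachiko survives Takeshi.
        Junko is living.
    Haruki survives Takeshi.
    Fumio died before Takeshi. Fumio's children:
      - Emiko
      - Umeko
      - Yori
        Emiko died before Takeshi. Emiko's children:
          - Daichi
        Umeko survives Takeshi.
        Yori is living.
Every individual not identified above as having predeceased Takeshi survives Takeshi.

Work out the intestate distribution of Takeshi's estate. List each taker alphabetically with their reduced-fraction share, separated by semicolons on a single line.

There is no surviving spouse, so the entire estate passes to Takeshi's descendants per capita at each generation.
At generation 1 (Chiyo, Kaede, Haruki, Fumio) there are 4 shares of (1)/4 = 1/4 each.
Living: Kaede and Haruki — each takes 1/4.
Deceased: Chiyo and Fumio. Their combined 1/2 is pooled and carried to generation 2.
At generation 2 (Ryo, Reiko, Noboru, Junko, Emiko, Umeko, Yori) there are 7 shares of (1/2)/7 = 1/14 each.
Living: Ryo, Noboru, Junko, Umeko, and Yori — each takes 1/14.
Deceased: Reiko and Emiko. Their combined 1/7 is pooled and carried to generation 3.
At generation 3 (Satoshi, Kenji, Sachiko, Daichi) there are 4 shares of (1/7)/4 = 1/28 each.
Living: Satoshi, Kenji, Sachiko, and Daichi — each takes 1/28.

Daichi 1/28; Haruki 1/4; Junko 1/14; Kaede 1/4; Kenji 1/28; Noboru 1/14; Ryo 1/14; Sachiko 1/28; Satoshi 1/28; Umeko 1/14; Yori 1/14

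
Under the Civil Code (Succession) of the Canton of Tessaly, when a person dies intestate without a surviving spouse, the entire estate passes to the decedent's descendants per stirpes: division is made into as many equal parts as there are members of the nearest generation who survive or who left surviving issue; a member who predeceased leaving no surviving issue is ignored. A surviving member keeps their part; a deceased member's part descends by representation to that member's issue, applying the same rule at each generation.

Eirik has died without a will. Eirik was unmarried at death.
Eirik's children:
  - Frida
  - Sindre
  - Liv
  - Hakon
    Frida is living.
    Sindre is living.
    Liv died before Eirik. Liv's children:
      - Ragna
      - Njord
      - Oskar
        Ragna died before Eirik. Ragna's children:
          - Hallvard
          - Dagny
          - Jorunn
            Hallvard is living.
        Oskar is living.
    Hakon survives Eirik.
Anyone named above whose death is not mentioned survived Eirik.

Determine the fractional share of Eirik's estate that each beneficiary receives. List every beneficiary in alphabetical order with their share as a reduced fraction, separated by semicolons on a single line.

Dagny 1/36; Frida 1/4; Hakon 1/4; Hallvard 1/36; Jorunn 1/36; Njord 1/12; Oskar 1/12; Sindre 1/4

There is no surviving spouse, so the entire estate passes to Eirik's descendants per stirpes.
The estate is divided into 4 equal shares of 1/4 among Frida, Sindre, Liv, Hakon.
Frida is living and takes 1/4.
Sindre is living and takes 1/4.
Liv predeceased; the 1/4 allotted to Liv's branch passes to Liv's issue by representation.
The 1/4 is divided into 3 equal shares of 1/12 among Ragna, Njord, Oskar.
Ragna predeceased; the 1/12 allotted to Ragna's branch passes to Ragna's issue by representation.
The 1/12 is divided into 3 equal shares of 1/36 among Hallvard, Dagny, Jorunn.
Hallvard is living and takes 1/36.
Dagny is living and takes 1/36.
Jorunn is living and takes 1/36.
Njord is living and takes 1/12.
Oskar is living and takes 1/12.
Hakon is living and takes 1/4.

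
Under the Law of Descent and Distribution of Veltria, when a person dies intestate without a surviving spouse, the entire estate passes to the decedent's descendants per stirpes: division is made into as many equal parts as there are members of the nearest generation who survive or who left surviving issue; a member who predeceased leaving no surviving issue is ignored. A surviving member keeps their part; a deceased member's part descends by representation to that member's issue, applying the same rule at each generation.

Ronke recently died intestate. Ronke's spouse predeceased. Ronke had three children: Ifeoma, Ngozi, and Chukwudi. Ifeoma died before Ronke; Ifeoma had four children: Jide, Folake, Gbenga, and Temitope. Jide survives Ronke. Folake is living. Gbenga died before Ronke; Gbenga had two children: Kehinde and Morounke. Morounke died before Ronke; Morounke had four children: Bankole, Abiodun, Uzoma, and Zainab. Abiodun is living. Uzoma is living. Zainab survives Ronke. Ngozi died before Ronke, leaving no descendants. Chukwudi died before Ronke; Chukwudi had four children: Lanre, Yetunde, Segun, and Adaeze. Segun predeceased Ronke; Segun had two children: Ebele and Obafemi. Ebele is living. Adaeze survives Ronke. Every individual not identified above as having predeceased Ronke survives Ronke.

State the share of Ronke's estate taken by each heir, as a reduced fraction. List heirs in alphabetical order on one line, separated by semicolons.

There is no surviving spouse, so the entire estate passes to Ronke's descendants per stirpes.
Ngozi left no surviving issue, so that branch lapses and is disregarded.
The estate is divided into 2 equal shares of 1/2 among Ifeoma, Chukwudi.
Ifeoma predeceased; the 1/2 allotted to Ifeoma's branch passes to Ifeoma's issue by representation.
The 1/2 is divided into 4 equal shares of 1/8 among Jide, Folake, Gbenga, Temitope.
Jide is living and takes 1/8.
Folake is living and takes 1/8.
Gbenga predeceased; the 1/8 allotted to Gbenga's branch passes to Gbenga's issue by representation.
The 1/8 is divided into 2 equal shares of 1/16 among Kehinde, Morounke.
Kehinde is living and takes 1/16.
Morounke predeceased; the 1/16 allotted to Morounke's branch passes to Morounke's issue by representation.
The 1/16 is divided into 4 equal shares of 1/64 among Bankole, Abiodun, Uzoma, Zainab.
Bankole is living and takes 1/64.
Abiodun is living and takes 1/64.
Uzoma is living and takes 1/64.
Zainab is living and takes 1/64.
Temitope is living and takes 1/8.
Chukwudi predeceased; the 1/2 allotted to Chukwudi's branch passes to Chukwudi's issue by representation.
The 1/2 is divided into 4 equal shares of 1/8 among Lanre, Yetunde, Segun, Adaeze.
Lanre is living and takes 1/8.
Yetunde is living and takes 1/8.
Segun predeceased; the 1/8 allotted to Segun's branch passes to Segun's issue by representation.
The 1/8 is divided into 2 equal shares of 1/16 among Ebele, Obafemi.
Ebele is living and takes 1/16.
Obafemi is living and takes 1/16.
Adaeze is living and takes 1/8.

Abiodun 1/64; Adaeze 1/8; Bankole 1/64; Ebele 1/16; Folake 1/8; Jide 1/8; Kehinde 1/16; Lanre 1/8; Obafemi 1/16; Temitope 1/8; Uzoma 1/64; Yetunde 1/8; Zainab 1/64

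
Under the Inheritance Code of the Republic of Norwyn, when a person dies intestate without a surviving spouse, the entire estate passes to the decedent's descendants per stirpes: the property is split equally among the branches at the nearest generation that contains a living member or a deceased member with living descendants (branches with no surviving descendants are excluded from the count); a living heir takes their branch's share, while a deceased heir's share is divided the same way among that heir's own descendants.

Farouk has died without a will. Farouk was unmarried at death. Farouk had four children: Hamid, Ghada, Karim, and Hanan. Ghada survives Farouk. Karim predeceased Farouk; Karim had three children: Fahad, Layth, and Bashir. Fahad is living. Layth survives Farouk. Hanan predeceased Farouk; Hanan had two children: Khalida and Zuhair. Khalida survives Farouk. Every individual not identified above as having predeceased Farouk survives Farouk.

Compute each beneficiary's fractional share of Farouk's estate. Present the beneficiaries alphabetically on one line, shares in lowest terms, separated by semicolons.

Bashir 1/12; Fahad 1/12; Ghada 1/4; Hamid 1/4; Khalida 1/8; Layth 1/12; Zuhair 1/8

There is no surviving spouse, so the entire estate passes to Farouk's descendants per stirpes.
The estate is divided into 4 equal shares of 1/4 among Hamid, Ghada, Karim, Hanan.
Hamid is living and takes 1/4.
Ghada is living and takes 1/4.
Karim predeceased; the 1/4 allotted to Karim's branch passes to Karim's issue by representation.
The 1/4 is divided into 3 equal shares of 1/12 among Fahad, Layth, Bashir.
Fahad is living and takes 1/12.
Layth is living and takes 1/12.
Bashir is living and takes 1/12.
Hanan predeceased; the 1/4 allotted to Hanan's branch passes to Hanan's issue by representation.
The 1/4 is divided into 2 equal shares of 1/8 among Khalida, Zuhair.
Khalida is living and takes 1/8.
Zuhair is living and takes 1/8.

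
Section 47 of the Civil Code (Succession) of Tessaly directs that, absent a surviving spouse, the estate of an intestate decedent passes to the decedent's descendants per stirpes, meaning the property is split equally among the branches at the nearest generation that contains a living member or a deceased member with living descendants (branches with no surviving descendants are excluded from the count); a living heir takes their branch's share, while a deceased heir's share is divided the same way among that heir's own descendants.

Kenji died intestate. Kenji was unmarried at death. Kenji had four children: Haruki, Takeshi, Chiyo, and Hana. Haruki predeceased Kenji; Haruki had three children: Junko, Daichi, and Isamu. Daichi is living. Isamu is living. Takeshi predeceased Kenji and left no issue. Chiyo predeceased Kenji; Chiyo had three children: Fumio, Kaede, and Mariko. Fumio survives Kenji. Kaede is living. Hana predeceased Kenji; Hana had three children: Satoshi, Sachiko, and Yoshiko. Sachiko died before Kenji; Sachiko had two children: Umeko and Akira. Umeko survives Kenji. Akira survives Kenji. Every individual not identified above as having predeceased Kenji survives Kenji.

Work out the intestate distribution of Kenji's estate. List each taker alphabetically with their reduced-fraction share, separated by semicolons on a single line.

Akira 1/18; Daichi 1/9; Fumio 1/9; Isamu 1/9; Junko 1/9; Kaede 1/9; Mariko 1/9; Satoshi 1/9; Umeko 1/18; Yoshiko 1/9

There is no surviving spouse, so the entire estate passes to Kenji's descendants per stirpes.
Takeshi left no surviving issue, so that branch lapses and is disregarded.
The estate is divided into 3 equal shares of 1/3 among Haruki, Chiyo, Hana.
Haruki predeceased; the 1/3 allotted to Haruki's branch passes to Haruki's issue by representation.
The 1/3 is divided into 3 equal shares of 1/9 among Junko, Daichi, Isamu.
Junko is living and takes 1/9.
Daichi is living and takes 1/9.
Isamu is living and takes 1/9.
Chiyo predeceased; the 1/3 allotted to Chiyo's branch passes to Chiyo's issue by representation.
The 1/3 is divided into 3 equal shares of 1/9 among Fumio, Kaede, Mariko.
Fumio is living and takes 1/9.
Kaede is living and takes 1/9.
Mariko is living and takes 1/9.
Hana predeceased; the 1/3 allotted to Hana's branch passes to Hana's issue by representation.
The 1/3 is divided into 3 equal shares of 1/9 among Satoshi, Sachiko, Yoshiko.
Satoshi is living and takes 1/9.
Sachiko predeceased; the 1/9 allotted to Sachiko's branch passes to Sachiko's issue by representation.
The 1/9 is divided into 2 equal shares of 1/18 among Umeko, Akira.
Umeko is living and takes 1/18.
Akira is living and takes 1/18.
Yoshiko is living and takes 1/9.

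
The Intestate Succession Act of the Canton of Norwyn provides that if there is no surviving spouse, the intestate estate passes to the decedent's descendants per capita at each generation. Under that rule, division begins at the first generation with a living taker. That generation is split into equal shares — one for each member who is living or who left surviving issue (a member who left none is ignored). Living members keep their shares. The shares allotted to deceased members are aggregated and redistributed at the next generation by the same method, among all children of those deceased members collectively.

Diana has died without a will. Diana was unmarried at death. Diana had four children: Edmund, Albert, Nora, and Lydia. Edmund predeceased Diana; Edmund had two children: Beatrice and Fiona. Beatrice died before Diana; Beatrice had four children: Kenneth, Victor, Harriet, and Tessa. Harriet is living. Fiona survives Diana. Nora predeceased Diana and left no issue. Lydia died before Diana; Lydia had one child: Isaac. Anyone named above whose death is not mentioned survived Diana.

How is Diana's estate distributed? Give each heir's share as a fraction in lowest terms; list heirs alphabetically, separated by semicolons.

There is no surviving spouse, so the entire estate passes to Diana's descendants per capita at each generation.
At generation 1 (Edmund, Albert, Lydia) there are 3 shares of (1)/3 = 1/3 each.
Living: Albert — each takes 1/3.
Deceased: Edmund and Lydia. Their combined 2/3 is pooled and carried to generation 2.
At generation 2 (Beatrice, Fiona, Isaac) there are 3 shares of (2/3)/3 = 2/9 each.
Living: Fiona and Isaac — each takes 2/9.
Deceased: Beatrice. That 2/9 share is carried to generation 3.
At generation 3 (Kenneth, Victor, Harriet, Tessa) there are 4 shares of (2/9)/4 = 1/18 each.
Living: Kenneth, Victor, Harriet, and Tessa — each takes 1/18.

Albert 1/3; Fiona 2/9; Harriet 1/18; Isaac 2/9; Kenneth 1/18; Tessa 1/18; Victor 1/18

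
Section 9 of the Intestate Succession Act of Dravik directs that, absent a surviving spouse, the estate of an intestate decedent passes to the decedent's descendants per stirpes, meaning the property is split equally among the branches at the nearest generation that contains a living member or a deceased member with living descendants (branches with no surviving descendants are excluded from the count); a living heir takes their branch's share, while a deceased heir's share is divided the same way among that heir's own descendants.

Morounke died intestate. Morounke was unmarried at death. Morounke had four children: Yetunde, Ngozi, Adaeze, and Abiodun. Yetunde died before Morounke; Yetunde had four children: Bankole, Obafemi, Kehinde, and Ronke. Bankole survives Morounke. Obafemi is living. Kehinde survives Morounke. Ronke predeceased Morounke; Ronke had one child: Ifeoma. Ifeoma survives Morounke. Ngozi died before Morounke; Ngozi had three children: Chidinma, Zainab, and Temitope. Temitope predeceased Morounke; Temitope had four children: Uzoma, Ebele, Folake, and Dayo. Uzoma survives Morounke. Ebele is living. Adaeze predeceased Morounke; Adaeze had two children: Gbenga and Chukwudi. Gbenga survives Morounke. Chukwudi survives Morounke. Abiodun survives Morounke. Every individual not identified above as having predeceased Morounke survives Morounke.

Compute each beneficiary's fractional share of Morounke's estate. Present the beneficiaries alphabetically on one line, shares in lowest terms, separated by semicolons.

Abiodun 1/4; Bankole 1/16; Chidinma 1/12; Chukwudi 1/8; Dayo 1/48; Ebele 1/48; Folake 1/48; Gbenga 1/8; Ifeoma 1/16; Kehinde 1/16; Obafemi 1/16; Uzoma 1/48; Zainab 1/12

There is no surviving spouse, so the entire estate passes to Morounke's descendants per stirpes.
The estate is divided into 4 equal shares of 1/4 among Yetunde, Ngozi, Adaeze, Abiodun.
Yetunde predeceased; the 1/4 allotted to Yetunde's branch passes to Yetunde's issue by representation.
The 1/4 is divided into 4 equal shares of 1/16 among Bankole, Obafemi, Kehinde, Ronke.
Bankole is living and takes 1/16.
Obafemi is living and takes 1/16.
Kehinde is living and takes 1/16.
Ronke predeceased; the 1/16 allotted to Ronke's branch passes to Ronke's issue by representation.
Ifeoma is the sole taker at this level and receives the full 1/16.
Ngozi predeceased; the 1/4 allotted to Ngozi's branch passes to Ngozi's issue by representation.
The 1/4 is divided into 3 equal shares of 1/12 among Chidinma, Zainab, Temitope.
Chidinma is living and takes 1/12.
Zainab is living and takes 1/12.
Temitope predeceased; the 1/12 allotted to Temitope's branch passes to Temitope's issue by representation.
The 1/12 is divided into 4 equal shares of 1/48 among Uzoma, Ebele, Folake, Dayo.
Uzoma is living and takes 1/48.
Ebele is living and takes 1/48.
Folake is living and takes 1/48.
Dayo is living and takes 1/48.
Adaeze predeceased; the 1/4 allotted to Adaeze's branch passes to Adaeze's issue by representation.
The 1/4 is divided into 2 equal shares of 1/8 among Gbenga, Chukwudi.
Gbenga is living and takes 1/8.
Chukwudi is living and takes 1/8.
Abiodun is living and takes 1/4.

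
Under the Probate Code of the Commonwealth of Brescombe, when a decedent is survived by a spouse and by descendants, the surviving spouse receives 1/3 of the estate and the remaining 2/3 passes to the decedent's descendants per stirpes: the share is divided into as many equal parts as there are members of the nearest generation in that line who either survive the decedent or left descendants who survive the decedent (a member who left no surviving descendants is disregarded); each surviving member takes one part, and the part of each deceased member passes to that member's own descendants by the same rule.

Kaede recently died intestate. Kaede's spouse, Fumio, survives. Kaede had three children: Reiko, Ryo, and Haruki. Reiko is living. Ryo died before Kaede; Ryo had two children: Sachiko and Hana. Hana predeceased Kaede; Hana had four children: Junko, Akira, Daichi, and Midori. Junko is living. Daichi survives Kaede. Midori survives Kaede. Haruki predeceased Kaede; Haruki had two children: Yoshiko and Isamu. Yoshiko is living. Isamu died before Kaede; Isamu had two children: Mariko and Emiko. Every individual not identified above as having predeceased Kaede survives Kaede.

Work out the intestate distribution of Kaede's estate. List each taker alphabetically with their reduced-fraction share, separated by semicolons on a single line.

Akira 1/36; Daichi 1/36; Emiko 1/18; Fumio 1/3; Junko 1/36; Mariko 1/18; Midori 1/36; Reiko 2/9; Sachiko 1/9; Yoshiko 1/9

Fumio, as surviving spouse, takes 1/3.
The remaining 2/3 passes to Kaede's descendants per stirpes.
The 2/3 is divided into 3 equal shares of 2/9 among Reiko, Ryo, Haruki.
Reiko is living and takes 2/9.
Ryo predeceased; the 2/9 allotted to Ryo's branch passes to Ryo's issue by representation.
The 2/9 is divided into 2 equal shares of 1/9 among Sachiko, Hana.
Sachiko is living and takes 1/9.
Hana predeceased; the 1/9 allotted to Hana's branch passes to Hana's issue by representation.
The 1/9 is divided into 4 equal shares of 1/36 among Junko, Akira, Daichi, Midori.
Junko is living and takes 1/36.
Akira is living and takes 1/36.
Daichi is living and takes 1/36.
Midori is living and takes 1/36.
Haruki predeceased; the 2/9 allotted to Haruki's branch passes to Haruki's issue by representation.
The 2/9 is divided into 2 equal shares of 1/9 among Yoshiko, Isamu.
Yoshiko is living and takes 1/9.
Isamu predeceased; the 1/9 allotted to Isamu's branch passes to Isamu's issue by representation.
The 1/9 is divided into 2 equal shares of 1/18 among Mariko, Emiko.
Mariko is living and takes 1/18.
Emiko is living and takes 1/18.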